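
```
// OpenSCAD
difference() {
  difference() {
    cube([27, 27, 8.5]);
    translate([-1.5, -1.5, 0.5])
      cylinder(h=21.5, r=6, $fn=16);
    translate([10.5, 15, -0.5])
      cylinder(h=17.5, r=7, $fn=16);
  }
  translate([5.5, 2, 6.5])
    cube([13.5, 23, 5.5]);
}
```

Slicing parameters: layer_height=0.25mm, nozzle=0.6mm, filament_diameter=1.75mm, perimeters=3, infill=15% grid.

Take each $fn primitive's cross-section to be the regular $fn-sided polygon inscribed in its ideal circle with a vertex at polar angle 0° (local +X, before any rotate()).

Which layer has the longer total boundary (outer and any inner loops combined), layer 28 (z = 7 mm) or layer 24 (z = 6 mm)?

layer 28 (z = 7 mm)

Layer 28 (z = 7): the 27×27 cube contributes its full rectangle (perimeter 108.00 mm); the r=6 cylinder at (-1.5, -1.5) gives a regular 16-gon of circumradius 6 (constant along its height) (perimeter = 2·16·6.000·sin(180°/16) = 37.46 mm); the cylinder at (10.5, 15): section is a regular 16-gon, circumradius r=7 (perimeter = 2·16·7.000·sin(180°/16) = 43.70 mm); Taking the first minus the rest: starting from the 27×27 cube, the r=6 cylinder at (-1.5, -1.5) partially overlaps it — only the 12.25 mm² overlap (of its 110.21 mm²) is removed, clipping the outline; the r=7 cylinder at (10.5, 15) lies wholly inside it (removes its full 150.01 mm² and its 43.70 mm outline becomes a hole wall) — boundary (outer + 1 inner loop) = 149.60 mm; the cube at (5.5, 2) is present — its section is the full 13.5×23 rectangle (perimeter 73.00 mm); Taking the first minus the rest: starting from that combined region, the 13.5×23 cube at (5.5, 2) partially overlaps it — only the 173.00 mm² overlap (of its 310.50 mm²) is removed, clipping the outline — boundary (outer + 1 inner loop) = 179.90 mm. So its perimeter = 179.90 mm. Layer 24 (z = 6): the cube (footprint 27×27) is included at this height (perimeter 108.00 mm); the r=6 cylinder at (-1.5, -1.5) contributes a regular 16-gon of circumradius 6 (perimeter = 2·16·6.000·sin(180°/16) = 37.46 mm); the r=7 cylinder at (10.5, 15) contributes a regular 16-gon of circumradius 7 (perimeter = 2·16·7.000·sin(180°/16) = 43.70 mm); After the difference (first − rest): starting from the 27×27 cube, the r=6 cylinder at (-1.5, -1.5) partially overlaps it — only the 12.25 mm² overlap (of its 110.21 mm²) is removed, clipping the outline; the r=7 cylinder at (10.5, 15) lies wholly inside it (removes its full 150.01 mm² and its 43.70 mm outline becomes a hole wall) — boundary (outer + 1 inner loop) = 149.60 mm; the cube at (5.5, 2) does not reach this height (z outside [6.5, 12]); Subtracting the remaining from the first: none of the subtracted shapes is present at this height, so that combined region is unchanged — boundary (outer + 1 inner loop) = 149.60 mm. So its perimeter = 149.60 mm. Layer 28 is larger (179.90 vs 149.60 mm).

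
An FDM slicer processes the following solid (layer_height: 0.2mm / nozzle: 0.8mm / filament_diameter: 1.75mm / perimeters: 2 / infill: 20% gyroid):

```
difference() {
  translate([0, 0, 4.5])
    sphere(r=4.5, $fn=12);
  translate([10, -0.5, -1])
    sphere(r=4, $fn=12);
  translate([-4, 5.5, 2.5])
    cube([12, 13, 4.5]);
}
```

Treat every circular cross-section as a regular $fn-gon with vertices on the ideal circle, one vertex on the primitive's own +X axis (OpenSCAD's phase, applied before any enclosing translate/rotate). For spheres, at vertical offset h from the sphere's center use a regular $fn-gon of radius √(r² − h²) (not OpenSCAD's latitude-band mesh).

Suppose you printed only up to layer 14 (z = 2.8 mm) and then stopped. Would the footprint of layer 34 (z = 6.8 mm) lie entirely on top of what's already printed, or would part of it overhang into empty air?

Compare the two slices. At z = 2.8: the r=4.5 sphere contributes a regular 12-gon of circumradius √(4.5²−1.7²) = 4.167 (area = (12/2)·4.167²·sin(360°/12) = 52.08 mm²); the r=4 sphere at (10, -0.5) slices to a regular 12-gon of circumradius 1.249 (√(r²−h²) with h=3.8 from center) (area = (12/2)·1.249²·sin(360°/12) = 4.68 mm²); the 12×13 cube at (-4, 5.5) contributes its full rectangle (area 156.00 mm²); After the difference (first − rest): starting from the r=4.5 sphere (52.08 mm²), the r=4 sphere at (10, -0.5) misses the remaining region (no effect); the 12×13 cube at (-4, 5.5) misses the remaining region (no effect) — area = 52.08 mm². At z = 6.8: the sphere: section is a regular 12-gon, circumradius = √(r²−h²) = √(4.5²−2.3²) = 3.868 (area = (12/2)·3.868²·sin(360°/12) = 44.88 mm²); the sphere at (10, -0.5) does not reach this height (|z−center|=7.800 > r=4); the cube at (-4, 5.5) is present — its section is the full 12×13 rectangle (area 156.00 mm²); After the difference (first − rest): starting from the r=4.5 sphere (44.88 mm²), the 12×13 cube at (-4, 5.5) misses the remaining region (no effect) — area = 44.88 mm². Checking containment: the cross-section at z = 6.8 is a subset of the cross-section at z = 2.8.

entirely on top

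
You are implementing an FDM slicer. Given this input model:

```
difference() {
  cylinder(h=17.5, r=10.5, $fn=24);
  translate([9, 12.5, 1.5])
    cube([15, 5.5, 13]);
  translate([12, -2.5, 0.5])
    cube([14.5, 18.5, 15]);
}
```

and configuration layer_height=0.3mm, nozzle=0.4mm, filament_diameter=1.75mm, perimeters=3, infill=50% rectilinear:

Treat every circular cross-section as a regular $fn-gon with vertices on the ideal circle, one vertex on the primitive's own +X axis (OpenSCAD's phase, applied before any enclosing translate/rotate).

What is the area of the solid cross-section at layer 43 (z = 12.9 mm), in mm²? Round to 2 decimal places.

342.42 mm²

At z = 12.9 mm: the r=10.5 cylinder contributes a regular 24-gon of circumradius 10.5 (area = (24/2)·10.500²·sin(360°/24) = 342.42 mm²); the cube at (9, 12.5) is present — its section is the full 15×5.5 rectangle (area 82.50 mm²); the cube at (12, -2.5) is present — its section is the full 14.5×18.5 rectangle (area 268.25 mm²); Taking the first minus the rest: starting from the r=10.5 cylinder (342.42 mm²), the 15×5.5 cube at (9, 12.5) misses the remaining region (no effect); the 14.5×18.5 cube at (12, -2.5) misses the remaining region (no effect) — area = 342.42 mm². Overall, the cross-section is a single solid region. Net area = 342.42 mm².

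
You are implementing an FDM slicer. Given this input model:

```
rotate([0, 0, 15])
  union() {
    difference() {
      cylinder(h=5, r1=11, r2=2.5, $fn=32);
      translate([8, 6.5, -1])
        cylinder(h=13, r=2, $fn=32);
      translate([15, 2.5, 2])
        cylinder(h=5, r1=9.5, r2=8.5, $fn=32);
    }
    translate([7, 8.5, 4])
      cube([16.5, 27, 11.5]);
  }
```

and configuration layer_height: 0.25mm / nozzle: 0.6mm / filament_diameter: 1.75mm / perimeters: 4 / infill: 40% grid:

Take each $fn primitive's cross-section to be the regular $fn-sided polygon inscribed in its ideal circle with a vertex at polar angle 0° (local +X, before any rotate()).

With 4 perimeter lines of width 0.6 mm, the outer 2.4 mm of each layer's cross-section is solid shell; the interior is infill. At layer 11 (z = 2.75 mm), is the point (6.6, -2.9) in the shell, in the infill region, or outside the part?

At z = 2.75 mm: the cone (r1=11→r2=2.5) has section circumradius 6.325 here — a regular 32-gon; the r=2 cylinder at (8, 6.5) gives a regular 32-gon of circumradius 2 (constant along its height); the cone at (15, 2.5) (r1=9.5→r2=8.5) has section circumradius 9.350 here — a regular 32-gon; Taking the first minus the rest: starting from the cone, the r=2 cylinder at (8, 6.5) misses the remaining region (no effect); the cone at (15, 2.5) partially overlaps it — only the 0.98 mm² overlap (of its 272.88 mm²) is removed, clipping the outline — 1 connected region; the cube at (7, 8.5) is not intersected at this z (z outside [4, 15.5]); Taking the union: only that combined region is present, so the union is just that shape — 1 connected region; (rotated 15° about Z; rotation is an isometry so areas/perimeters/island counts are preserved). Overall, the cross-section is a single solid region. Undo the 15° rotation: the query point maps to (5.625, -4.509) in the un-rotated model frame. The nearest boundary edge runs (5.26, -3.51)→(4.47, -4.47); distance from the point to it = 0.91 mm. The point is not inside any of the regions above, so it lies outside the cross-section (0.91 mm from the nearest boundary).

outside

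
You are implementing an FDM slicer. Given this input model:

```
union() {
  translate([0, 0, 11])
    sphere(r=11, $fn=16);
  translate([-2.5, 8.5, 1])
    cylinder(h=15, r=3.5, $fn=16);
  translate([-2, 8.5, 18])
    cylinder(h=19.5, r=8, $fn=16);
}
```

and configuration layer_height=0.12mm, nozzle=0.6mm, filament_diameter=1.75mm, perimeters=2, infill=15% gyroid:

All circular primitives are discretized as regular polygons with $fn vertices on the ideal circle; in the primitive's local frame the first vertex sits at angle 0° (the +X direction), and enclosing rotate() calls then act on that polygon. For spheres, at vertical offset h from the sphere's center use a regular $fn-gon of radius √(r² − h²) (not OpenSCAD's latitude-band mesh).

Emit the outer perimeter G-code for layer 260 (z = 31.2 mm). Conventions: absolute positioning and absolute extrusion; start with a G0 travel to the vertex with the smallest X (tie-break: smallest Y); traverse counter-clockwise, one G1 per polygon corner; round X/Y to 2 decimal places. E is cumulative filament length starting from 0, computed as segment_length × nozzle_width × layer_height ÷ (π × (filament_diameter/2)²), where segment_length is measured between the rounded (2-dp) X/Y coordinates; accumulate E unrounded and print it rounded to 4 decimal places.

At z = 31.2 mm: the sphere does not reach this height (|z−center|=20.200 > r=11); the cylinder at (-2.5, 8.5) does not reach this height (z outside [1, 16]); the r=8 cylinder at (-2, 8.5) contributes a regular 16-gon of circumradius 8; Merging all regions: only the r=8 cylinder at (-2, 8.5) is present, so the union is just that shape — 1 connected region. The outline is a single polygon with 16 vertices. Extrusion per mm of travel: 0.6 × 0.12 / (π × 0.875²) = 0.029934. Accumulating E over each segment gives final E = 1.4951.

G0 X-10.00 Y8.50 Z31.20
G1 X-9.39 Y5.44 E0.0934
G1 X-7.66 Y2.84 E0.1869
G1 X-5.06 Y1.11 E0.2804
G1 X-2.00 Y0.50 E0.3738
G1 X1.06 Y1.11 E0.4672
G1 X3.66 Y2.84 E0.5607
G1 X5.39 Y5.44 E0.6541
G1 X6.00 Y8.50 E0.7475
G1 X5.39 Y11.56 E0.8409
G1 X3.66 Y14.16 E0.9344
G1 X1.06 Y15.89 E1.0279
G1 X-2.00 Y16.50 E1.1213
G1 X-5.06 Y15.89 E1.2147
G1 X-7.66 Y14.16 E1.3082
G1 X-9.39 Y11.56 E1.4017
G1 X-10.00 Y8.50 E1.4951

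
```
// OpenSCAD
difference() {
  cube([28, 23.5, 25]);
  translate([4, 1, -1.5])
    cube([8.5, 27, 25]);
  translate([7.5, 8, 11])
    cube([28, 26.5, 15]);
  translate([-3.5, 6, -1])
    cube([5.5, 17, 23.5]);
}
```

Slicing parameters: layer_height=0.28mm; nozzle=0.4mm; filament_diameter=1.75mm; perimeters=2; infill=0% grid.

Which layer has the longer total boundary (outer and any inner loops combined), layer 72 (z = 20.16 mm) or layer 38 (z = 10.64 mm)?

layer 38 (z = 10.64 mm)

Layer 72 (z = 20.16): the 28×23.5 cube contributes its full rectangle (perimeter 103.00 mm); the cube at (4, 1) (footprint 8.5×27) is included at this height (perimeter 71.00 mm); the 28×26.5 cube at (7.5, 8) contributes its full rectangle (perimeter 109.00 mm); the cube at (-3.5, 6) is present — its section is the full 5.5×17 rectangle (perimeter 45.00 mm); Subtracting the remaining from the first: starting from the 28×23.5 cube, the 8.5×27 cube at (4, 1) partially overlaps it — only the 191.25 mm² overlap (of its 229.50 mm²) is removed, clipping the outline; the 28×26.5 cube at (7.5, 8) partially overlaps it — only the 240.25 mm² overlap (of its 742.00 mm²) is removed, clipping the outline; the 5.5×17 cube at (-3.5, 6) partially overlaps it — only the 34.00 mm² overlap (of its 93.50 mm²) is removed, clipping the outline — boundary = 121.00 mm. So its perimeter = 121.00 mm. Layer 38 (z = 10.64): the cube is present — its section is the full 28×23.5 rectangle (perimeter 103.00 mm); the cube at (4, 1) (footprint 8.5×27) is included at this height (perimeter 71.00 mm); the cube at (7.5, 8) is absent (z outside [11, 26]); the cube at (-3.5, 6) (footprint 5.5×17) is included at this height (perimeter 45.00 mm); Taking the first minus the rest: starting from the 28×23.5 cube, the 8.5×27 cube at (4, 1) partially overlaps it — only the 191.25 mm² overlap (of its 229.50 mm²) is removed, clipping the outline; the 5.5×17 cube at (-3.5, 6) partially overlaps it — only the 34.00 mm² overlap (of its 93.50 mm²) is removed, clipping the outline — boundary = 152.00 mm. So its perimeter = 152.00 mm. Layer 38 is larger (152.00 vs 121.00 mm).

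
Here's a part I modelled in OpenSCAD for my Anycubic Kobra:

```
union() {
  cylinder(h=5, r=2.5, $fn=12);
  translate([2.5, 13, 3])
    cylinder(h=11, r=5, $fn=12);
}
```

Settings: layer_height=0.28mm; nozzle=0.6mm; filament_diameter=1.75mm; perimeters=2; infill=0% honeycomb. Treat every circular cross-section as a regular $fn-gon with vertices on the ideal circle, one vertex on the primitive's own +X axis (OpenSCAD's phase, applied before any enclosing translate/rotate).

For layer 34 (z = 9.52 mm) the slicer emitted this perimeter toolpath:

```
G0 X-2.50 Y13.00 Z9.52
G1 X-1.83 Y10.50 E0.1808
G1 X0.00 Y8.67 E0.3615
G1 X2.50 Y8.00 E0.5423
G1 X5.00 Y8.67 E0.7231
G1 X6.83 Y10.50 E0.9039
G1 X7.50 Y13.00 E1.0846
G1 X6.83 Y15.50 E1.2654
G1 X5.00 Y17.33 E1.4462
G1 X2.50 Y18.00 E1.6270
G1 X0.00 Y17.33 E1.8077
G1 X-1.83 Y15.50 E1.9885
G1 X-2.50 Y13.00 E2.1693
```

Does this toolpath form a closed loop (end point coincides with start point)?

Start point (G0): (-2.50, 13.00). End point (last G1): the path returns to the start — closed.

yes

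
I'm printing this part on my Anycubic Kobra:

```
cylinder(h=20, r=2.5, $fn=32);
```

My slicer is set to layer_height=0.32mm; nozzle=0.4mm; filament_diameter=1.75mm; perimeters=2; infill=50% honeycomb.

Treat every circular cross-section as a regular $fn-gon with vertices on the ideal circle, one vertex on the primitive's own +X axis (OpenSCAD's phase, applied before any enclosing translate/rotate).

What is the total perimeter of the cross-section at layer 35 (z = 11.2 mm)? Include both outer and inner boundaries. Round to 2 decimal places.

15.68 mm

At z = 11.2 mm: the r=2.5 cylinder contributes a regular 32-gon of circumradius 2.5 (perimeter = 2·32·2.500·sin(180°/32) = 15.68 mm). Overall, the cross-section is a single solid region. Total boundary length (outer) = 15.68 mm.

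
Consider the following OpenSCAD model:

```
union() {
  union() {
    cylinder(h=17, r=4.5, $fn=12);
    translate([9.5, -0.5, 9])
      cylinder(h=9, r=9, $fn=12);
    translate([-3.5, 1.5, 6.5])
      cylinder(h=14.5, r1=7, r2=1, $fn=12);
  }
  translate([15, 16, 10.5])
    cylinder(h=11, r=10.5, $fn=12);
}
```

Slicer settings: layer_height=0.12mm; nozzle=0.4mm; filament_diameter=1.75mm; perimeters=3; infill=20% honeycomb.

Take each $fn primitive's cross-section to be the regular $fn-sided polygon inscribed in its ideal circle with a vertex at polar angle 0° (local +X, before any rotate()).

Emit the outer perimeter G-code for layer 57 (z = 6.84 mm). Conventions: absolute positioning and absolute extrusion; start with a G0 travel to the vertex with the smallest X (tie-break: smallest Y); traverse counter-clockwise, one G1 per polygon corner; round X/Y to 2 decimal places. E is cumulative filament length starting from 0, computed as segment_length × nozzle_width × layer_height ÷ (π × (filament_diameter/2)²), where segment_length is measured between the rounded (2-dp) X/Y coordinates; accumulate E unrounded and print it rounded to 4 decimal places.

At z = 6.84 mm: the r=4.5 cylinder gives a regular 12-gon of circumradius 4.5 (constant along its height); the cylinder at (9.5, -0.5) does not reach this height (z outside [9, 18]); the cone at (-3.5, 1.5) contributes a regular 12-gon of circumradius 6.859 (interpolated between r1=7 and r2=1 at t=0.023); Combining (union): the regions partially overlap (shared area 51.10 mm²), so overlapping operands fuse into one piece — 1 connected region; the cylinder at (15, 16) is not intersected at this z (z outside [10.5, 21.5]); Merging all regions: only that combined region is present, so the union is just that shape — 1 connected region. The outline is a single polygon with 16 vertices. Extrusion per mm of travel: 0.4 × 0.12 / (π × 0.875²) = 0.019956. Accumulating E over each segment gives final E = 0.8882.

G0 X-10.36 Y1.50 Z6.84
G1 X-9.44 Y-1.93 E0.0709
G1 X-6.93 Y-4.44 E0.1417
G1 X-3.50 Y-5.36 E0.2126
G1 X-0.15 Y-4.46 E0.2818
G1 X0.00 Y-4.50 E0.2849
G1 X2.25 Y-3.90 E0.3314
G1 X3.90 Y-2.25 E0.3779
G1 X4.50 Y0.00 E0.4244
G1 X3.90 Y2.25 E0.4709
G1 X2.89 Y3.26 E0.4994
G1 X2.44 Y4.93 E0.5339
G1 X-0.07 Y7.44 E0.6047
G1 X-3.50 Y8.36 E0.6756
G1 X-6.93 Y7.44 E0.7465
G1 X-9.44 Y4.93 E0.8173
G1 X-10.36 Y1.50 E0.8882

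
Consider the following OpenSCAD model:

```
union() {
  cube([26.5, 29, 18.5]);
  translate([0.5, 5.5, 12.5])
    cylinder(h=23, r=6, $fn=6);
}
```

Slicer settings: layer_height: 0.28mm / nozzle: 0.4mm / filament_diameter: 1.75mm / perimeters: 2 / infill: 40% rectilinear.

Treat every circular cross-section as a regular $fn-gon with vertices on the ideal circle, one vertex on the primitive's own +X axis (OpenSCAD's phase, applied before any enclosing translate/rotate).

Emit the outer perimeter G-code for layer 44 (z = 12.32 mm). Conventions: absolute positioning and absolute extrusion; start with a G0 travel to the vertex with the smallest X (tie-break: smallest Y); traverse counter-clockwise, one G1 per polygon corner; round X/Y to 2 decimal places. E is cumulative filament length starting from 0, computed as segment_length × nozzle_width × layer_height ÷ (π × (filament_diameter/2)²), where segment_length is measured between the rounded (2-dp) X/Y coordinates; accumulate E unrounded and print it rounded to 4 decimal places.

At z = 12.32 mm: the cube is present — its section is the full 26.5×29 rectangle; the cylinder at (0.5, 5.5) is absent (z outside [12.5, 35.5]); Merging all regions: only the 26.5×29 cube is present, so the union is just that shape — 1 connected region. The outline is a single polygon with 4 vertices. Extrusion per mm of travel: 0.4 × 0.28 / (π × 0.875²) = 0.046564. Accumulating E over each segment gives final E = 5.1686.

G0 X0.00 Y0.00 Z12.32
G1 X26.50 Y0.00 E1.2340
G1 X26.50 Y29.00 E2.5843
G1 X0.00 Y29.00 E3.8183
G1 X0.00 Y0.00 E5.1686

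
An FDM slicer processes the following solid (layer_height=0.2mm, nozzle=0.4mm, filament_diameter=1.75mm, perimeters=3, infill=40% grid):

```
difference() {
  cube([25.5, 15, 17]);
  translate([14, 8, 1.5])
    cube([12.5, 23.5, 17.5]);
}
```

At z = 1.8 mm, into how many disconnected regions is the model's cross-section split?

At z = 1.8 mm: the cube is present — its section is the full 25.5×15 rectangle; the cube at (14, 8) (footprint 12.5×23.5) is included at this height; Subtracting the remaining from the first: starting from the 25.5×15 cube, the 12.5×23.5 cube at (14, 8) partially overlaps it — only the 80.50 mm² overlap (of its 293.75 mm²) is removed, clipping the outline — 1 connected region. The result has 1 disconnected region.

1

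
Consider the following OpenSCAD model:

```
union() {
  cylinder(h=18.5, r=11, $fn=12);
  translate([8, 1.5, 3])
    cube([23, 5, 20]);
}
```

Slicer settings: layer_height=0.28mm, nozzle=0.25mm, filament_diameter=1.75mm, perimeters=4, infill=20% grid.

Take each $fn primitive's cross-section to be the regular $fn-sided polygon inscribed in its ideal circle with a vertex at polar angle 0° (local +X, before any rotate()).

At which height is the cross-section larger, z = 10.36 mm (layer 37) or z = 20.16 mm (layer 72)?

layer 37 (z = 10.36 mm)

Layer 37 (z = 10.36): the r=11 cylinder gives a regular 12-gon of circumradius 11 (constant along its height) (area = (12/2)·11.000²·sin(360°/12) = 363.00 mm²); the 23×5 cube at (8, 1.5) contributes its full rectangle (area 115.00 mm²); Taking the union: the regions partially overlap — summed areas 478.00 mm² minus the doubly-counted overlap 9.27 mm² gives 468.73 mm² — area = 468.73 mm². So its area = 468.73 mm². Layer 72 (z = 20.16): the cylinder is absent (z outside [0, 18.5]); the cube at (8, 1.5) is present — its section is the full 23×5 rectangle (area 115.00 mm²); Taking the union: only the 23×5 cube at (8, 1.5) is present, so the union is just that shape — area = 115.00 mm². So its area = 115.00 mm². Layer 37 is larger (468.73 vs 115.00 mm²).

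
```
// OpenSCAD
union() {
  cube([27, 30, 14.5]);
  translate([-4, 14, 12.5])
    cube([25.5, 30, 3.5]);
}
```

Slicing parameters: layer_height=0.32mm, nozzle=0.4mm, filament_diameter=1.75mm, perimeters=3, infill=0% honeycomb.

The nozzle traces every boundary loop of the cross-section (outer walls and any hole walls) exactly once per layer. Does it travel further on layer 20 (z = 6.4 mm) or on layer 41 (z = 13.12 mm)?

layer 41 (z = 13.12 mm)

Layer 20 (z = 6.4): the 27×30 cube contributes its full rectangle (perimeter 114.00 mm); the cube at (-4, 14) is absent (z outside [12.5, 16]); Merging all regions: only the 27×30 cube is present, so the union is just that shape — boundary = 114.00 mm. So its perimeter = 114.00 mm. Layer 41 (z = 13.12): the cube (footprint 27×30) is included at this height (perimeter 114.00 mm); the cube at (-4, 14) is present — its section is the full 25.5×30 rectangle (perimeter 111.00 mm); Merging all regions: the regions partially overlap (shared area 344.00 mm²), so the edge portions inside another operand are dropped and the merged outline is re-measured after clipping — boundary = 150.00 mm. So its perimeter = 150.00 mm. Layer 41 is larger (150.00 vs 114.00 mm).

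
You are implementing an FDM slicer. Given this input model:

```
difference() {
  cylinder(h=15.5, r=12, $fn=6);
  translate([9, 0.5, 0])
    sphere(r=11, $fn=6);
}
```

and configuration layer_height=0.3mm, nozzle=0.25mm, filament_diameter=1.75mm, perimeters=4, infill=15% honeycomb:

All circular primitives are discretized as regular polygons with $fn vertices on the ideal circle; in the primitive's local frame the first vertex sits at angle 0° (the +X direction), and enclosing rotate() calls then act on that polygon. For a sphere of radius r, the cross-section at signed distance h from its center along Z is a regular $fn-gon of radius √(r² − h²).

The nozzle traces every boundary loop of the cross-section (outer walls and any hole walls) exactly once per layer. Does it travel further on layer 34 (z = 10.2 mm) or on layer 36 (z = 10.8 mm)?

layer 36 (z = 10.8 mm)

Layer 34 (z = 10.2): the r=12 cylinder contributes a regular 6-gon of circumradius 12 (perimeter = 2·6·12.000·sin(180°/6) = 72.00 mm); the r=11 sphere at (9, 0.5) contributes a regular 6-gon of circumradius √(11²−10.2²) = 4.118 (perimeter = 2·6·4.118·sin(180°/6) = 24.71 mm); Subtracting the remaining from the first: starting from the r=12 cylinder, the r=11 sphere at (9, 0.5) partially overlaps it — only the 35.94 mm² overlap (of its 44.06 mm²) is removed, clipping the outline — boundary = 78.00 mm. So its perimeter = 78.00 mm. Layer 36 (z = 10.8): the r=12 cylinder gives a regular 6-gon of circumradius 12 (constant along its height) (perimeter = 2·6·12.000·sin(180°/6) = 72.00 mm); the r=11 sphere at (9, 0.5) contributes a regular 6-gon of circumradius √(11²−10.8²) = 2.088 (perimeter = 2·6·2.088·sin(180°/6) = 12.53 mm); After the difference (first − rest): starting from the r=12 cylinder, the r=11 sphere at (9, 0.5) lies wholly inside it (removes its full 11.33 mm² and its 12.53 mm outline becomes a hole wall) — boundary (outer + 1 inner loop) = 84.53 mm. So its perimeter = 84.53 mm. Layer 36 is larger (84.53 vs 78.00 mm).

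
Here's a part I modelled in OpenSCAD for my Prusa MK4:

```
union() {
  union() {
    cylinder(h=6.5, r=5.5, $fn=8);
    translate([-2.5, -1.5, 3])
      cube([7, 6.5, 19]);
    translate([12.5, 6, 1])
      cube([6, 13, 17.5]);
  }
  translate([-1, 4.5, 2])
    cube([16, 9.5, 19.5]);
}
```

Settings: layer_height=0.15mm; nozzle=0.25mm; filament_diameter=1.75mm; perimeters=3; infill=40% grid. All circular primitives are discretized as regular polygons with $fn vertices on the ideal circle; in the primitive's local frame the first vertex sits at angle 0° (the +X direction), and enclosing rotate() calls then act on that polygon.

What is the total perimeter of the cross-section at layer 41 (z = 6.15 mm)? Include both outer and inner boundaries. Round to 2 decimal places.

At z = 6.15 mm: the r=5.5 cylinder gives a regular 8-gon of circumradius 5.5 (constant along its height) (perimeter = 2·8·5.500·sin(180°/8) = 33.68 mm); the cube at (-2.5, -1.5) (footprint 7×6.5) is included at this height (perimeter 27.00 mm); the 6×13 cube at (12.5, 6) contributes its full rectangle (perimeter 38.00 mm); Merging all regions: the regions partially overlap (shared area 42.53 mm²), so the edge portions inside another operand are dropped and the merged outline is re-measured after clipping — boundary = 73.48 mm; the cube at (-1, 4.5) (footprint 16×9.5) is included at this height (perimeter 51.00 mm); Taking the union: the regions partially overlap (shared area 23.34 mm²), so the edge portions inside another operand are dropped and the merged outline is re-measured after clipping — boundary = 91.22 mm. Overall, the cross-section is a single solid region. Total boundary length (outer) = 91.22 mm.

91.22 mm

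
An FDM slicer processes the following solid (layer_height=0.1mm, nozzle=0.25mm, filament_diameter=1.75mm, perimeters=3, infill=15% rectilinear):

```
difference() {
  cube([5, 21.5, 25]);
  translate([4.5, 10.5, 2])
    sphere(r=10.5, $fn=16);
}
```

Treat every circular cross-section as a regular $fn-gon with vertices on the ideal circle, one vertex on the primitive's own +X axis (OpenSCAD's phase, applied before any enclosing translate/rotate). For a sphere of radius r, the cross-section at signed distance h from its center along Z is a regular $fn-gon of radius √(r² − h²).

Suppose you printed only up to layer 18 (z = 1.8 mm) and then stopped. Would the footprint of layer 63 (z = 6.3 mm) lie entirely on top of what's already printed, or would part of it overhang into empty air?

Compare the two slices. At z = 1.8: the cube (footprint 5×21.5) is included at this height (area 107.50 mm²); the sphere at (4.5, 10.5): section is a regular 16-gon, circumradius = √(r²−h²) = √(10.5²−0.2²) = 10.498 (area = (16/2)·10.498²·sin(360°/16) = 337.40 mm²); Subtracting the remaining from the first: starting from the 5×21.5 cube (107.50 mm²), the r=10.5 sphere at (4.5, 10.5) partially overlaps it — only the 100.79 mm² overlap (of its 337.40 mm²) is removed, clipping the outline — area = 6.71 mm². At z = 6.3: the cube is present — its section is the full 5×21.5 rectangle (area 107.50 mm²); the sphere at (4.5, 10.5): section is a regular 16-gon, circumradius = √(r²−h²) = √(10.5²−4.3²) = 9.579 (area = (16/2)·9.579²·sin(360°/16) = 280.92 mm²); After the difference (first − rest): starting from the 5×21.5 cube (107.50 mm²), the r=10.5 sphere at (4.5, 10.5) partially overlaps it — only the 91.39 mm² overlap (of its 280.92 mm²) is removed, clipping the outline — area = 16.11 mm². Checking containment: at z = 6.3 the cross-section extends beyond the z = 1.8 cross-section by about 9.41 mm².

part overhangs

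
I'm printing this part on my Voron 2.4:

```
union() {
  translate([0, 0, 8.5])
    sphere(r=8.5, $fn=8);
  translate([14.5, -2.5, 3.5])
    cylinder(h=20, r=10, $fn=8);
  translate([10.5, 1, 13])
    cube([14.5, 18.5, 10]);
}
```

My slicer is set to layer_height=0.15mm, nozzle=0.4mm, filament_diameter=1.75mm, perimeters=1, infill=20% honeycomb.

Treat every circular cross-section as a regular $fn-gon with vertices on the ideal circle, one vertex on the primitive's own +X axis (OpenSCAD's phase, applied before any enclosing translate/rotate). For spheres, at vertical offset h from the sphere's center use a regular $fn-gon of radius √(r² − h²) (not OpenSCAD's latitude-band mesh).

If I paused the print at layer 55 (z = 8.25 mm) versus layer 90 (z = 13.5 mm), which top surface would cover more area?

Layer 55 (z = 8.25): the sphere: section is a regular 8-gon, circumradius = √(r²−h²) = √(8.5²−0.25²) = 8.496 (area = (8/2)·8.496²·sin(360°/8) = 204.18 mm²); the r=10 cylinder at (14.5, -2.5) gives a regular 8-gon of circumradius 10 (constant along its height) (area = (8/2)·10.000²·sin(360°/8) = 282.84 mm²); the cube at (10.5, 1) is not intersected at this z (z outside [13, 23]); Merging all regions: the regions partially overlap — summed areas 487.02 mm² minus the doubly-counted overlap 17.98 mm² gives 469.04 mm² — area = 469.04 mm². So its area = 469.04 mm². Layer 90 (z = 13.5): the r=8.5 sphere slices to a regular 8-gon of circumradius 6.874 (√(r²−h²) with h=5 from center) (area = (8/2)·6.874²·sin(360°/8) = 133.64 mm²); the cylinder at (14.5, -2.5): section is a regular 8-gon, circumradius r=10 (area = (8/2)·10.000²·sin(360°/8) = 282.84 mm²); the 14.5×18.5 cube at (10.5, 1) contributes its full rectangle (area 268.25 mm²); Merging all regions: the regions partially overlap — summed areas 684.74 mm² minus the doubly-counted overlap 66.44 mm² gives 618.29 mm² — area = 618.29 mm². So its area = 618.29 mm². Layer 90 is larger (618.29 vs 469.04 mm²).

layer 90 (z = 13.5 mm)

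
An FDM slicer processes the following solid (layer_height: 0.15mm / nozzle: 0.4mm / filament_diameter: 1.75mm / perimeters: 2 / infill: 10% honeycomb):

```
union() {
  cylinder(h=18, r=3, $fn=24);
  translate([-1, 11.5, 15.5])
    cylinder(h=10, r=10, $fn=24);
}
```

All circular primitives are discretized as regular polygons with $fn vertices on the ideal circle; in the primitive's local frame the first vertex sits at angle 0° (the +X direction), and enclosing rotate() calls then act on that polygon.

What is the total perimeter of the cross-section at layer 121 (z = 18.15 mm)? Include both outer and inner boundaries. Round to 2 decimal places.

At z = 18.15 mm: the cylinder is absent (z outside [0, 18]); the r=10 cylinder at (-1, 11.5) contributes a regular 24-gon of circumradius 10 (perimeter = 2·24·10.000·sin(180°/24) = 62.65 mm); Merging all regions: only the r=10 cylinder at (-1, 11.5) is present, so the union is just that shape — boundary = 62.65 mm. Overall, the cross-section is a single solid region. Total boundary length (outer) = 62.65 mm.

62.65 mm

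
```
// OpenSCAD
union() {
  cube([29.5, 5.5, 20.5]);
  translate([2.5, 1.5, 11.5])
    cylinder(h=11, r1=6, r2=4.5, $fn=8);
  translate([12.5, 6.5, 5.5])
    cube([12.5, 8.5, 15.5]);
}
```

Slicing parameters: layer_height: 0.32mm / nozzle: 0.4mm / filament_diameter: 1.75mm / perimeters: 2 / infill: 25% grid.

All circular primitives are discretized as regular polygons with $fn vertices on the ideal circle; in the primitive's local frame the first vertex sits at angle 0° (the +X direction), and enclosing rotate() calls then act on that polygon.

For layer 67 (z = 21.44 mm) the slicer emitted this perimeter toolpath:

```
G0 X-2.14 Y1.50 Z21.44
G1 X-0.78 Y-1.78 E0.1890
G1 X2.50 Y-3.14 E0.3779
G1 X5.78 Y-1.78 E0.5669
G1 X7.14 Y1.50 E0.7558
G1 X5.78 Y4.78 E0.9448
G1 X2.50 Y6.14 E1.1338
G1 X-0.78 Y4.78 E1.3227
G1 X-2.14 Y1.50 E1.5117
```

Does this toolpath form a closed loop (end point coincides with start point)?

Start point (G0): (-2.14, 1.50). End point (last G1): the path returns to the start — closed.

yes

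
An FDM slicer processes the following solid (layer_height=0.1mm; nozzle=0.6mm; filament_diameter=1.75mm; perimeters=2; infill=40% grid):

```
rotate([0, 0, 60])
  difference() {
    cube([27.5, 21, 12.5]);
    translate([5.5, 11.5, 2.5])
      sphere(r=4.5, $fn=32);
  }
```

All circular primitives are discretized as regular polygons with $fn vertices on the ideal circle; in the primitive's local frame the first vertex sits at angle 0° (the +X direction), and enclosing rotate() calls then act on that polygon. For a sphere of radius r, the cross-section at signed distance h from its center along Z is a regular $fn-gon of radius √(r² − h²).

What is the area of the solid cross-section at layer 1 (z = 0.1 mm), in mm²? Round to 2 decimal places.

At z = 0.1 mm: the cube is present — its section is the full 27.5×21 rectangle (area 577.50 mm²); the r=4.5 sphere at (5.5, 11.5) contributes a regular 32-gon of circumradius √(4.5²−2.4²) = 3.807 (area = (32/2)·3.807²·sin(360°/32) = 45.23 mm²); After the difference (first − rest): starting from the 27.5×21 cube (577.50 mm²), the r=4.5 sphere at (5.5, 11.5) lies wholly inside it (removes its full 45.23 mm² and its 23.88 mm outline becomes a hole wall) — area = 532.27 mm²; (rotated 60° about Z; rotation is an isometry so areas/perimeters/island counts are preserved). Overall, the cross-section is one region with 1 hole. Net area = 532.27 mm².

532.27 mm²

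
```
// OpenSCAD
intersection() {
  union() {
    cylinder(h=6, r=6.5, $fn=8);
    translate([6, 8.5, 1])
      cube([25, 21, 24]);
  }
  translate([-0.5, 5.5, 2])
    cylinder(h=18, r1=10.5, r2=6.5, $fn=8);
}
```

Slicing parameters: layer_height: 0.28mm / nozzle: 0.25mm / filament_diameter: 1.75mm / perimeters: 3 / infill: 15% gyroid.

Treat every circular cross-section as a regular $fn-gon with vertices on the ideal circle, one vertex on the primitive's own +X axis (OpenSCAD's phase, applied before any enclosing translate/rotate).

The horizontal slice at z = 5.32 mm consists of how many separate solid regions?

2

At z = 5.32 mm: the r=6.5 cylinder contributes a regular 8-gon of circumradius 6.5; the cube at (6, 8.5) (footprint 25×21) is included at this height; Merging all regions: the 2 present regions are separate (no shared area or edge), so areas and boundary lengths simply add and each stays a separate island — 2 connected regions; the cone at (-0.5, 5.5) (r1=10.5→r2=6.5) has section circumradius 9.762 here — a regular 8-gon; Taking the intersection: the cone at (-0.5, 5.5) partially overlaps that combined region; clipping to the common part keeps 101.06 mm² — 2 connected regions. The result has 2 disconnected regions.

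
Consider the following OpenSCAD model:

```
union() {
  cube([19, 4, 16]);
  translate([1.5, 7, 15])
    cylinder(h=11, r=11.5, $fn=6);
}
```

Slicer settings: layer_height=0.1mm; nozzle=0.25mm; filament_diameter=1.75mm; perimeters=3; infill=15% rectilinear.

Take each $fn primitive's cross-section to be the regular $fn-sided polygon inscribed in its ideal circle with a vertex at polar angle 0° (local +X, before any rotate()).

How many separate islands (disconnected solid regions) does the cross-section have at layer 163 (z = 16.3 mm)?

At z = 16.3 mm: the cube is absent (z outside [0, 16]); the r=11.5 cylinder at (1.5, 7) gives a regular 6-gon of circumradius 11.5 (constant along its height); Taking the union: only the r=11.5 cylinder at (1.5, 7) is present, so the union is just that shape — 1 connected region. Overall, the cross-section is a single solid region. Island count = 1.

1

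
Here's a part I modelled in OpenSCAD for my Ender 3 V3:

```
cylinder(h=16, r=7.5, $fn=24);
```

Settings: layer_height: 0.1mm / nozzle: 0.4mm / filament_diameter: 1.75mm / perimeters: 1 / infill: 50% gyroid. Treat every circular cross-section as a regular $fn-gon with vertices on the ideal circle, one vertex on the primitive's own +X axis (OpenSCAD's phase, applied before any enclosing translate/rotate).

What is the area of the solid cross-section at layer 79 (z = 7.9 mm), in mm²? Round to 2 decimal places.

At z = 7.9 mm: the r=7.5 cylinder contributes a regular 24-gon of circumradius 7.5 (area = (24/2)·7.500²·sin(360°/24) = 174.70 mm²). Overall, the cross-section is a single solid region. Net area = 174.70 mm².

174.70 mm²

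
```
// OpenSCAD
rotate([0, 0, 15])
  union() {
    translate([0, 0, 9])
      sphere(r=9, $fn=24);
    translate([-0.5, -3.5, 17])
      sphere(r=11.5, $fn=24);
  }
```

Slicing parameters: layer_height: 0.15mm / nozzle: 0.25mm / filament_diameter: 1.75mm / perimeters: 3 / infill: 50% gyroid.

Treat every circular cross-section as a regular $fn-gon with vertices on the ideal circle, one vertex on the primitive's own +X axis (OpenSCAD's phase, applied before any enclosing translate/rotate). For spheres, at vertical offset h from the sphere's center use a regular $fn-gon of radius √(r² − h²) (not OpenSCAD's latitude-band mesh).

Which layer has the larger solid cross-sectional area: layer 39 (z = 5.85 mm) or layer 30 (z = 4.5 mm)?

layer 39 (z = 5.85 mm)

Layer 39 (z = 5.85): the r=9 sphere slices to a regular 24-gon of circumradius 8.431 (√(r²−h²) with h=3.15 from center) (area = (24/2)·8.431²·sin(360°/24) = 220.75 mm²); the r=11.5 sphere at (-0.5, -3.5) contributes a regular 24-gon of circumradius √(11.5²−11.15²) = 2.816 (area = (24/2)·2.816²·sin(360°/24) = 24.62 mm²); Merging all regions: the r=11.5 sphere at (-0.5, -3.5) lies entirely inside the r=9 sphere, so the union is just the r=9 sphere — area = 220.75 mm²; (rotated 15° about Z; rotation is an isometry so areas/perimeters/island counts are preserved). So its area = 220.75 mm². Layer 30 (z = 4.5): the sphere: section is a regular 24-gon, circumradius = √(r²−h²) = √(9²−4.5²) = 7.794 (area = (24/2)·7.794²·sin(360°/24) = 188.68 mm²); the sphere at (-0.5, -3.5) is absent (|z−center|=12.500 > r=11.5); Merging all regions: only the r=9 sphere is present, so the union is just that shape — area = 188.68 mm²; (whole slice rotated 15° about Z — lengths, areas and connectivity unchanged). So its area = 188.68 mm². Layer 39 is larger (220.75 vs 188.68 mm²).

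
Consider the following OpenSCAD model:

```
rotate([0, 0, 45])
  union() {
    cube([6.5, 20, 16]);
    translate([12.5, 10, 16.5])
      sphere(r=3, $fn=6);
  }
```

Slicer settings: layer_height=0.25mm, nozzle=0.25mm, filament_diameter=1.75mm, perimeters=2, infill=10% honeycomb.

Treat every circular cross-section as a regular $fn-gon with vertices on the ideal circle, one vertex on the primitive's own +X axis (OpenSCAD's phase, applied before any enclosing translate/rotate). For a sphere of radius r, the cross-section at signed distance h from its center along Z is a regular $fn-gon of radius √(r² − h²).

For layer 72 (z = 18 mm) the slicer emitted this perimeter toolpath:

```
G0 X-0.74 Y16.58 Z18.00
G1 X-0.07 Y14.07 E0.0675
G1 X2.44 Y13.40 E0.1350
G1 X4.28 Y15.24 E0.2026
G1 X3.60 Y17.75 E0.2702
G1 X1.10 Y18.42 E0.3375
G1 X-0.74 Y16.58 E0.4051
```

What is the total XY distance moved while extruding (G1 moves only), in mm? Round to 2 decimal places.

Sum the Euclidean lengths of each G1 segment: total = 15.59 mm.

15.59 mm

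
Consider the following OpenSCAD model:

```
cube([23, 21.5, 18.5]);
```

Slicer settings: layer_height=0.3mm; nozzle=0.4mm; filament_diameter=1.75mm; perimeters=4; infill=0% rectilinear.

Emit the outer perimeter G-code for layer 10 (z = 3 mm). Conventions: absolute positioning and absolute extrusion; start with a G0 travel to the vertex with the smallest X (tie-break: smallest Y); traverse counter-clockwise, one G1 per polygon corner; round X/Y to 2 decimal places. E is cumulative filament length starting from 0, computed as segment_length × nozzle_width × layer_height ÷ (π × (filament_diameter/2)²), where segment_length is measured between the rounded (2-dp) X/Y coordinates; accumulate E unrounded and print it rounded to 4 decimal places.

G0 X0.00 Y0.00 Z3.00
G1 X23.00 Y0.00 E1.1475
G1 X23.00 Y21.50 E2.2201
G1 X0.00 Y21.50 E3.3676
G1 X0.00 Y0.00 E4.4402

At z = 3 mm: the cube is present — its section is the full 23×21.5 rectangle. The outline is a single polygon with 4 vertices. Extrusion per mm of travel: 0.4 × 0.3 / (π × 0.875²) = 0.049890. Accumulating E over each segment gives final E = 4.4402.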